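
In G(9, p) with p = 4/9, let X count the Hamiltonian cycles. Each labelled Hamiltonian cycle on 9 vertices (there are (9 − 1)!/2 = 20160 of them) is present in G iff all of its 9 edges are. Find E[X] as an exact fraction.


K_9 has (9 − 1)!/2 = 20160 labelled Hamiltonian cycles.
For each such Hamiltonian cycle H, let X_H = 1 if all 9 edges of H are present in G. Then P[X_H = 1] = p^{9} = (4/9)^{9} = 262144/387420489.
Summing the indicators: E[X] = Σ_H E[X_H] = 20160 · p^{9} = 20160 · 262144/387420489 = 587202560/43046721.
Numerically: E[X] ≈ 13.6.

E[X] = 20160 · (4/9)^{9} = 587202560/43046721 ≈ 13.6.


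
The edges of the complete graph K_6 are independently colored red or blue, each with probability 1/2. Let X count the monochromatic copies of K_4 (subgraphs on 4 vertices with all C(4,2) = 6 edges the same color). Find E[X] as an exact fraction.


Let X = Σ_S X_S over the C(6, 4) = 15 subsets S of size 4, where X_S = 1 if the K_4 on S is monochromatic.
For a fixed S, the K_4 on S has C(4, 2) = 6 edges. P[all 6 edges red] = (1/2)^6, and likewise for blue, so P[monochromatic] = 2·(1/2)^6 = 2^{1 − 6} = 1/32.
Summing: E[X] = C(6, 4) · 2^{1 − 6} = 15 · 1/32 = 15/32.
Numerically: E[X] ≈ 0.469.

E[X] = C(6,4)·2^(1−C(4,2)) = 15/32 ≈ 0.469.


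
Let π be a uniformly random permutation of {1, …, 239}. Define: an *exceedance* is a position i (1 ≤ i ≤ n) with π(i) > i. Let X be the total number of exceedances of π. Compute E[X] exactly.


Write X = Σ_{i=1}^{239} X_i, where X_i = 1_{π(i) > i}.
For each fixed i, π(i) is uniform over {1, …, 239} (marginal of a uniform permutation), so P[π(i) > i] = (n − i)/n. Summing: Σ_{i=1}^{239} (n − i)/n = (0 + 1 + … + 238)/239 = 239(239 − 1)/(2·239) = (239 − 1)/2.
Hence E[X] = Σ_{i=1}^{239} (239 − i)/239 = 119 ≈ 119.000.

E[X] = 119 = 119.000.


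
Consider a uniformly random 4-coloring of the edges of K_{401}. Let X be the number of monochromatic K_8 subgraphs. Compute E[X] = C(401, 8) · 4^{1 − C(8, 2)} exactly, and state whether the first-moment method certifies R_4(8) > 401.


E[X] = C(401, 8) · 4^{1 − 28} = 15456772627710150 · 4^{−27} = 15456772627710150/18014398509481984.
As a reduced fraction: E[X] = 7728386313855075/9007199254740992 ≈ 0.858023.
Is E[X] < 1? YES.
Since E[X] < 1, there exists a 4-coloring of K_{401} with no monochromatic K_8; hence R_4(8) > 401.

E[X] = 7728386313855075/9007199254740992 ≈ 0.858023; E[X] < 1, so R_4(8) > 401.


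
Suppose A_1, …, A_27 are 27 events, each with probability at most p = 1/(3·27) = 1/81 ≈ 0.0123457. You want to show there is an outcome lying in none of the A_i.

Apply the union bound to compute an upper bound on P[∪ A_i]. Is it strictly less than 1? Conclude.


Union bound: P[∪_{i=1}^{27} A_i] ≤ Σ_i P[A_i] ≤ 27·p = 27·(1/81) = 1/3.
Numerically: 1/3 ≈ 0.3333333.
Is 1/3 < 1? YES.
Since P[∪ A_i] ≤ 1/3 < 1, the complement has P[∩ A_i^c] ≥ 1 − 1/3 = 2/3 > 0, so some outcome avoids every A_i.

27·p = 1/3 ≈ 0.3333333; existence CERTIFIED by the union bound.


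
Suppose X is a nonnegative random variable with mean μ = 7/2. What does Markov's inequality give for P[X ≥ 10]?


μ = E[X] = 7/2, a = 10.
Markov: P[X ≥ 10] ≤ μ/a = (7/2)/10 = 7/20.
Numerically: ≈ 0.3500.
(Since a = 10 > μ = 3.5000, the bound 7/20 is < 1 and informative.)

P[X ≥ 10] ≤ 7/20 ≈ 0.3500.


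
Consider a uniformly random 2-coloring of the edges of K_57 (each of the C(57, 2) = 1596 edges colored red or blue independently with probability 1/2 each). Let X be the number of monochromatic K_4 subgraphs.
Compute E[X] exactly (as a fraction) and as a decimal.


Let X = Σ_S X_S over the C(57, 4) = 395010 subsets S of size 4, where X_S = 1 if the K_4 on S is monochromatic.
For a fixed S, the K_4 on S has C(4, 2) = 6 edges. P[all 6 edges red] = (1/2)^6, and likewise for blue, so P[monochromatic] = 2·(1/2)^6 = 2^{1 − 6} = 1/32.
By linearity: E[X] = C(57, 4) · 2^{1 − 6} = 395010 · 1/32 = 197505/16.
Numerically: E[X] ≈ 12344.062500.

E[X] = C(57,4)·2^(1−C(4,2)) = 197505/16 ≈ 12344.062500.


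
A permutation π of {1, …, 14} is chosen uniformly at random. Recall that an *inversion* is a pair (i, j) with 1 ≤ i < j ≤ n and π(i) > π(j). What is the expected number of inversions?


Write X = Σ X_I over the C(14, 2) = 91 pairs i < j, with X_I the indicator of one inversion.
There are 91 indicators.
For each fixed pair i < j, the values π(i) and π(j) are two distinct elements of {1, …, 14} in uniformly random order; by symmetry P[π(i) > π(j)] = 1/2.
By linearity: E[X] = 91 · (1/2) = C(14, 2) · (1/2) = 91/2 = 91/2 ≈ 45.50000.

E[X] = 91/2 = 45.50000.


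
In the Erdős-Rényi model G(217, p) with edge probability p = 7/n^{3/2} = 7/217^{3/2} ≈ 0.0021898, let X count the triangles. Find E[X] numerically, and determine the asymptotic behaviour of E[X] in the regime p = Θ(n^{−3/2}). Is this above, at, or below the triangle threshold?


Number of potential triangles: C(217, 3) = 1679580.
Each occurs with probability p³ ≈ (0.0021898)³ ≈ 1.0500871e-08.
By linearity: E[X] = C(217, 3)·p³ ≈ 1679580 · 1.0500871e-08 ≈ 0.01764.
Since α = 3/2 > 1, p = c/n^{3/2} = o(1/n) is below the triangle threshold p ~ 1/n. Asymptotically E[X] ~ (c³/6)·n^{3(1−α)} = (7³/6)·n^{-1.5} → 0, so by Markov's inequality G has no triangles w.h.p.

E[X] ≈ 0.01764; in regime p = Θ(1/n^{3/2}) E[X] tends to 0 (below the triangle threshold p ~ 1/n).


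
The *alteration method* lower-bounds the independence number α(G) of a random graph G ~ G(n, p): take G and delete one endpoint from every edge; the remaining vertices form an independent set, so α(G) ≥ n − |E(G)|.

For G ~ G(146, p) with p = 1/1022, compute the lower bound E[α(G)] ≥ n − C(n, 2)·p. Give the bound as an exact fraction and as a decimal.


E[|E(G)|] = C(146, 2)·p = 10585 · (1/1022) = 145/14.
E[α(G)] ≥ n − E[|E(G)|] = 146 − 145/14 = 1899/14.
Numerically: ≈ 135.6429.
(This is only a lower bound; the true E[α(G)] may be larger.)

E[α(G)] ≥ 1899/14 ≈ 135.6429.


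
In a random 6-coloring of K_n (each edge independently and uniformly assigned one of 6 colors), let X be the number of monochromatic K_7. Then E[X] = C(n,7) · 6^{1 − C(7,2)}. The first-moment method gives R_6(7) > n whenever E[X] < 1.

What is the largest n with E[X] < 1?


We need C(n, 7) · 6^{1 − 21} < 1, i.e. C(n, 7) < 6^{21 − 1} = 3656158440062976.
Check values of n near the boundary:
  n = 563: C(563, 7) = 3426622515769596; 3426622515769596 < 3656158440062976? YES
  n = 564: C(564, 7) = 3469685994423792; 3469685994423792 < 3656158440062976? YES
  n = 565: C(565, 7) = 3513212521235560; 3513212521235560 < 3656158440062976? YES
  n = 566: C(566, 7) = 3557206237959440; 3557206237959440 < 3656158440062976? YES
  n = 567: C(567, 7) = 3601671315933933; 3601671315933933 < 3656158440062976? YES
  n = 568: C(568, 7) = 3646611956239704; 3646611956239704 < 3656158440062976? YES
  n = 569: C(569, 7) = 3692032389858348; 3692032389858348 < 3656158440062976? NO
The largest n with C(n, 7) < 3656158440062976 is n = 568 (where E[X] = 16882462760369/16926659444736 ≈ 0.9973889). Hence R_6(7) > 568, i.e. R_6(7) ≥ 569.

Largest n = 568; hence R_6(7) > 568.


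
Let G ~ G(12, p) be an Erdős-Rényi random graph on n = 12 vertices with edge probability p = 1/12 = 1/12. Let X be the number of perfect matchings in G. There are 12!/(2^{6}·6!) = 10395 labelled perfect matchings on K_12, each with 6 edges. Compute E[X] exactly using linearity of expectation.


K_12 has 12!/(2^{6}·6!) = 10395 labelled perfect matchings.
For each such perfect matching H, let X_H = 1 if all 6 edges of H are present in G. Then P[X_H = 1] = p^{6} = (1/12)^{6} = 1/2985984.
By linearity: E[X] = Σ_H E[X_H] = 10395 · p^{6} = 10395 · 1/2985984 = 385/110592.
Numerically: E[X] ≈ 0.003481.

E[X] = 10395 · (1/12)^{6} = 385/110592 ≈ 0.003481.


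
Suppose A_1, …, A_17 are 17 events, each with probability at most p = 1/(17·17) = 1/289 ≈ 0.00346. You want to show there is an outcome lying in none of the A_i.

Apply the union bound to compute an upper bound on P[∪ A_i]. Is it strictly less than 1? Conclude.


Union bound: P[∪_{i=1}^{17} A_i] ≤ Σ_i P[A_i] ≤ 17·p = 17·(1/289) = 1/17.
Numerically: 1/17 ≈ 0.05882.
Is 1/17 < 1? YES.
Since P[∪ A_i] ≤ 1/17 < 1, the complement has P[∩ A_i^c] ≥ 1 − 1/17 = 16/17 > 0, so some outcome avoids every A_i.

17·p = 1/17 ≈ 0.05882; existence CERTIFIED by the union bound.


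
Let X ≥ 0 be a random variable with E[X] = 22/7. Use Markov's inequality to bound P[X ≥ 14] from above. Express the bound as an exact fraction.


μ = E[X] = 22/7, a = 14.
Markov: P[X ≥ 14] ≤ μ/a = (22/7)/14 = 11/49.
Numerically: ≈ 0.2245.
(Since a = 14 > μ = 3.1429, the bound 11/49 is < 1 and informative.)

P[X ≥ 14] ≤ 11/49 ≈ 0.2245.


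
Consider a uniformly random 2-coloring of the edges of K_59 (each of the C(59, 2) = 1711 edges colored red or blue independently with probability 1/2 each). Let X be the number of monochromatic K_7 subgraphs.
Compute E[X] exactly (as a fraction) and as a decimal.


Let X = Σ_S X_S over the C(59, 7) = 341149446 subsets S of size 7, where X_S = 1 if the K_7 on S is monochromatic.
For a fixed S, the K_7 on S has C(7, 2) = 21 edges. P[all 21 edges red] = (1/2)^21, and likewise for blue, so P[monochromatic] = 2·(1/2)^21 = 2^{1 − 21} = 1/1048576.
By linearity of expectation: E[X] = C(59, 7) · 2^{1 − 21} = 341149446 · 1/1048576 = 170574723/524288.
Numerically: E[X] ≈ 325.345.

E[X] = C(59,7)·2^(1−C(7,2)) = 170574723/524288 ≈ 325.345.


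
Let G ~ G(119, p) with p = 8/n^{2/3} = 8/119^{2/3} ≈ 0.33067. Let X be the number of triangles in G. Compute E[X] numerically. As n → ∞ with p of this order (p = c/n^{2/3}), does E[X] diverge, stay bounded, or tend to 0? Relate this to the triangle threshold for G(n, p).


Number of potential triangles: C(119, 3) = 273819.
Each occurs with probability p³ ≈ (0.33067)³ ≈ 3.6155639e-02.
By linearity: E[X] = C(119, 3)·p³ ≈ 273819 · 3.6155639e-02 ≈ 9900.10084.
Since α = 2/3 < 1, p = c/n^{2/3} ≫ 1/n is above the triangle threshold p ~ 1/n. Asymptotically E[X] ~ (c³/6)·n^{3(1−α)} = (8³/6)·n^{1} → ∞; triangles are abundant w.h.p.

E[X] ≈ 9900.10084; in regime p = Θ(1/n^{2/3}) E[X] diverges (above the triangle threshold p ~ 1/n).


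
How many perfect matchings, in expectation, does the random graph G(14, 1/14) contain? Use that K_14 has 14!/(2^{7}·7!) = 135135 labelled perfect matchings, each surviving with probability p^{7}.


K_14 has 14!/(2^{7}·7!) = 135135 labelled perfect matchings.
For each such perfect matching H, let X_H = 1 if all 7 edges of H are present in G. Then P[X_H = 1] = p^{7} = (1/14)^{7} = 1/105413504.
By linearity: E[X] = Σ_H E[X_H] = 135135 · p^{7} = 135135 · 1/105413504 = 19305/15059072.
Numerically: E[X] ≈ 0.00128.

E[X] = 135135 · (1/14)^{7} = 19305/15059072 ≈ 0.00128.


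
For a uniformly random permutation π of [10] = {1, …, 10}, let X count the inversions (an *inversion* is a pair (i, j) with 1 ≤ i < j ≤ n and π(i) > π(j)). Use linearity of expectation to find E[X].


Write X = Σ X_I over the C(10, 2) = 45 pairs i < j, with X_I the indicator of one inversion.
There are 45 indicators.
For each fixed pair i < j, the values π(i) and π(j) are two distinct elements of {1, …, 10} in uniformly random order; by symmetry P[π(i) > π(j)] = 1/2.
By linearity: E[X] = 45 · (1/2) = C(10, 2) · (1/2) = 45/2 = 45/2 ≈ 22.500000.

E[X] = 45/2 = 22.500000.


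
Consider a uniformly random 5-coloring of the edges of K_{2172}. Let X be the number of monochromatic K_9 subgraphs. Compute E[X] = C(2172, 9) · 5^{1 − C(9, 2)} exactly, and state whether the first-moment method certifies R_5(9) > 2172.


E[X] = C(2172, 9) · 5^{1 − 36} = 2915866900084148060642020 · 5^{−35} = 2915866900084148060642020/2910383045673370361328125.
As a reduced fraction: E[X] = 583173380016829612128404/582076609134674072265625 ≈ 1.00188.
Is E[X] < 1? NO.
Since E[X] ≥ 1, the first-moment bound is inconclusive at n = 2172; it does NOT by itself certify R_5(9) > 2172.

E[X] = 583173380016829612128404/582076609134674072265625 ≈ 1.00188; E[X] ≥ 1; first-moment method inconclusive here.


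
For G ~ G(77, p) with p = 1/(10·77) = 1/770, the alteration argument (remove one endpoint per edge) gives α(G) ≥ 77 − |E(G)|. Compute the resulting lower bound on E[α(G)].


E[|E(G)|] = C(77, 2)·p = 2926 · (1/770) = 19/5.
E[α(G)] ≥ n − E[|E(G)|] = 77 − 19/5 = 366/5.
Numerically: ≈ 73.200.
(This is only a lower bound; the true E[α(G)] may be larger.)

E[α(G)] ≥ 366/5 ≈ 73.200.


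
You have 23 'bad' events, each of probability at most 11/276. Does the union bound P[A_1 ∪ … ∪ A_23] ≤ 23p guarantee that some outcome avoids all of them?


Union bound: P[∪_{i=1}^{23} A_i] ≤ Σ_i P[A_i] ≤ 23·p = 23·(11/276) = 11/12.
Numerically: 11/12 ≈ 0.9167.
Is 11/12 < 1? YES.
Since P[∪ A_i] ≤ 11/12 < 1, the complement has P[∩ A_i^c] ≥ 1 − 11/12 = 1/12 > 0, so some outcome avoids every A_i.

23·p = 11/12 ≈ 0.9167; existence CERTIFIED by the union bound.


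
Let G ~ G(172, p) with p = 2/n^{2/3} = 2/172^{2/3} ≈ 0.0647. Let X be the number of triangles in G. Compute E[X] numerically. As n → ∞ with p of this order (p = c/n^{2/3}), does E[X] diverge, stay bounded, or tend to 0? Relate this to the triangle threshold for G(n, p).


Number of potential triangles: C(172, 3) = 833340.
Each occurs with probability p³ ≈ (0.0647)³ ≈ 2.70416e-04.
By linearity: E[X] = C(172, 3)·p³ ≈ 833340 · 2.70416e-04 ≈ 225.349.
Since α = 2/3 < 1, p = c/n^{2/3} ≫ 1/n is above the triangle threshold p ~ 1/n. Asymptotically E[X] ~ (c³/6)·n^{3(1−α)} = (2³/6)·n^{1} → ∞; triangles are abundant w.h.p.

E[X] ≈ 225.349; in regime p = Θ(1/n^{2/3}) E[X] diverges (above the triangle threshold p ~ 1/n).


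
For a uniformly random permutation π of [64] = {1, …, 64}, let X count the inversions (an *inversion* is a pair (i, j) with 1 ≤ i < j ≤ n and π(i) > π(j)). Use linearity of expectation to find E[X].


Write X = Σ X_I over the C(64, 2) = 2016 pairs i < j, with X_I the indicator of one inversion.
There are 2016 indicators.
For each fixed pair i < j, the values π(i) and π(j) are two distinct elements of {1, …, 64} in uniformly random order; by symmetry P[π(i) > π(j)] = 1/2.
By linearity: E[X] = 2016 · (1/2) = C(64, 2) · (1/2) = 2016/2 = 1008 ≈ 1008.000.

E[X] = 1008 = 1008.000.


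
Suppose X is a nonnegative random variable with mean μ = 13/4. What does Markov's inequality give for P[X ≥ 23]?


μ = E[X] = 13/4, a = 23.
Markov: P[X ≥ 23] ≤ μ/a = (13/4)/23 = 13/92.
Numerically: ≈ 0.141304.
(Since a = 23 > μ = 3.250000, the bound 13/92 is < 1 and informative.)

P[X ≥ 23] ≤ 13/92 ≈ 0.141304.


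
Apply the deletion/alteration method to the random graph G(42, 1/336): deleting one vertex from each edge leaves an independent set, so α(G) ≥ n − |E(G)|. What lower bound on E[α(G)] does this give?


E[|E(G)|] = C(42, 2)·p = 861 · (1/336) = 41/16.
E[α(G)] ≥ n − E[|E(G)|] = 42 − 41/16 = 631/16.
Numerically: ≈ 39.437500.
(This is only a lower bound; the true E[α(G)] may be larger.)

E[α(G)] ≥ 631/16 ≈ 39.437500.


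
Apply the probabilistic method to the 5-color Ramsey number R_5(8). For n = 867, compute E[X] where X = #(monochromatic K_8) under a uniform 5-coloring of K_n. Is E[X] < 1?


E[X] = C(867, 8) · 5^{1 − 28} = 7665949963452117060 · 5^{−27} = 7665949963452117060/7450580596923828125.
As a reduced fraction: E[X] = 1533189992690423412/1490116119384765625 ≈ 1.0289064.
Is E[X] < 1? NO.
Since E[X] ≥ 1, the first-moment bound is inconclusive at n = 867; it does NOT by itself certify R_5(8) > 867.

E[X] = 1533189992690423412/1490116119384765625 ≈ 1.0289064; E[X] ≥ 1; first-moment method inconclusive here.


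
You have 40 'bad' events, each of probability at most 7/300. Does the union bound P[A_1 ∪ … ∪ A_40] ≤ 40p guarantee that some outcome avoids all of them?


Union bound: P[∪_{i=1}^{40} A_i] ≤ Σ_i P[A_i] ≤ 40·p = 40·(7/300) = 14/15.
Numerically: 14/15 ≈ 0.9333.
Is 14/15 < 1? YES.
Since P[∪ A_i] ≤ 14/15 < 1, the complement has P[∩ A_i^c] ≥ 1 − 14/15 = 1/15 > 0, so some outcome avoids every A_i.

40·p = 14/15 ≈ 0.9333; existence CERTIFIED by the union bound.


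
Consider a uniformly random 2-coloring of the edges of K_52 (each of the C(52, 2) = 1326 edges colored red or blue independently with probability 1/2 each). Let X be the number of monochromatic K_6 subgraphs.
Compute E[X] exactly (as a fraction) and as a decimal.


Let X = Σ_S X_S over the C(52, 6) = 20358520 subsets S of size 6, where X_S = 1 if the K_6 on S is monochromatic.
For a fixed S, the K_6 on S has C(6, 2) = 15 edges. P[all 15 edges red] = (1/2)^15, and likewise for blue, so P[monochromatic] = 2·(1/2)^15 = 2^{1 − 15} = 1/16384.
Summing: E[X] = C(52, 6) · 2^{1 − 15} = 20358520 · 1/16384 = 2544815/2048.
Numerically: E[X] ≈ 1242.585449.

E[X] = C(52,6)·2^(1−C(6,2)) = 2544815/2048 ≈ 1242.585449.


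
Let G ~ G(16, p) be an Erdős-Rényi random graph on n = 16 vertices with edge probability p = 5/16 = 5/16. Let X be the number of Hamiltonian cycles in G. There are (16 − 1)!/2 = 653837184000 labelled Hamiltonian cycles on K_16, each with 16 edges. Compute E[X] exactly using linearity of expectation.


K_16 has (16 − 1)!/2 = 653837184000 labelled Hamiltonian cycles.
For each such Hamiltonian cycle H, let X_H = 1 if all 16 edges of H are present in G. Then P[X_H = 1] = p^{16} = (5/16)^{16} = 152587890625/18446744073709551616.
By linearity of expectation: E[X] = Σ_H E[X_H] = 653837184000 · p^{16} = 653837184000 · 152587890625/18446744073709551616 = 97429332733154296875/18014398509481984.
Numerically: E[X] ≈ 5408.41.

E[X] = 653837184000 · (5/16)^{16} = 97429332733154296875/18014398509481984 ≈ 5408.41.


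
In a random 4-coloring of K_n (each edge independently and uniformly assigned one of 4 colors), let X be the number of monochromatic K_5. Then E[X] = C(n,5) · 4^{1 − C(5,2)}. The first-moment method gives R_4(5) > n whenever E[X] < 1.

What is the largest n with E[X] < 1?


We need C(n, 5) · 4^{1 − 10} < 1, i.e. C(n, 5) < 4^{10 − 1} = 262144.
Check values of n near the boundary:
  n = 31: C(31, 5) = 169911; 169911 < 262144? YES
  n = 32: C(32, 5) = 201376; 201376 < 262144? YES
  n = 33: C(33, 5) = 237336; 237336 < 262144? YES
  n = 34: C(34, 5) = 278256; 278256 < 262144? NO
  n = 35: C(35, 5) = 324632; 324632 < 262144? NO
  n = 36: C(36, 5) = 376992; 376992 < 262144? NO
The largest n with C(n, 5) < 262144 is n = 33 (where E[X] = 29667/32768 ≈ 0.90536). Hence R_4(5) > 33, i.e. R_4(5) ≥ 34.

Largest n = 33; hence R_4(5) > 33.


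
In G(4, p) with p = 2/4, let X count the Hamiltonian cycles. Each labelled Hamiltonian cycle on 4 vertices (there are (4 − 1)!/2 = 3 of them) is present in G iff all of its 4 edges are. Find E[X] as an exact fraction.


K_4 has (4 − 1)!/2 = 3 labelled Hamiltonian cycles.
For each such Hamiltonian cycle H, let X_H = 1 if all 4 edges of H are present in G. Then P[X_H = 1] = p^{4} = (1/2)^{4} = 1/16.
By linearity of expectation: E[X] = Σ_H E[X_H] = 3 · p^{4} = 3 · 1/16 = 3/16.
Numerically: E[X] ≈ 0.188.

E[X] = 3 · (1/2)^{4} = 3/16 ≈ 0.188.


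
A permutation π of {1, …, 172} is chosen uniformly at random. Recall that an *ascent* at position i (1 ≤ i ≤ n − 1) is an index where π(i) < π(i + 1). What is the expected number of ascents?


Write X = Σ X_I over i = 1, …, 171, with X_I the indicator of one ascent.
There are 171 indicators.
For each fixed i, the pair (π(i), π(i+1)) is a uniformly random ordered pair of distinct values from {1, …, 172}; by symmetry P[π(i) < π(i+1)] = 1/2.
By linearity: E[X] = 171 · (1/2) = (172 − 1) · (1/2) = 171/2 ≈ 85.500000.

E[X] = 171/2 = 85.500000.


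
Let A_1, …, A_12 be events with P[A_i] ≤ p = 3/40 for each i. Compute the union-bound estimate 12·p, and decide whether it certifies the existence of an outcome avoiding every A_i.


Union bound: P[∪_{i=1}^{12} A_i] ≤ Σ_i P[A_i] ≤ 12·p = 12·(3/40) = 9/10.
Numerically: 9/10 ≈ 0.900.
Is 9/10 < 1? YES.
Since P[∪ A_i] ≤ 9/10 < 1, the complement has P[∩ A_i^c] ≥ 1 − 9/10 = 1/10 > 0, so some outcome avoids every A_i.

12·p = 9/10 ≈ 0.900; existence CERTIFIED by the union bound.


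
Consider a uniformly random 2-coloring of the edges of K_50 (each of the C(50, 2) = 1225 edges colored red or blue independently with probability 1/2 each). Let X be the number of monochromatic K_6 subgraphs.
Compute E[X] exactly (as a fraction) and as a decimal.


Let X = Σ_S X_S over the C(50, 6) = 15890700 subsets S of size 6, where X_S = 1 if the K_6 on S is monochromatic.
For a fixed S, the K_6 on S has C(6, 2) = 15 edges. P[all 15 edges red] = (1/2)^15, and likewise for blue, so P[monochromatic] = 2·(1/2)^15 = 2^{1 − 15} = 1/16384.
By linearity: E[X] = C(50, 6) · 2^{1 − 15} = 15890700 · 1/16384 = 3972675/4096.
Numerically: E[X] ≈ 969.89136.

E[X] = C(50,6)·2^(1−C(6,2)) = 3972675/4096 ≈ 969.89136.


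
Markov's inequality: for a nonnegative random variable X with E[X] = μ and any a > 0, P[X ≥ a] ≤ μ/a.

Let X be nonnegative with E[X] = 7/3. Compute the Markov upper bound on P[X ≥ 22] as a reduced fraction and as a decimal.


μ = E[X] = 7/3, a = 22.
Markov: P[X ≥ 22] ≤ μ/a = (7/3)/22 = 7/66.
Numerically: ≈ 0.10606.
(Since a = 22 > μ = 2.33333, the bound 7/66 is < 1 and informative.)

P[X ≥ 22] ≤ 7/66 ≈ 0.10606.


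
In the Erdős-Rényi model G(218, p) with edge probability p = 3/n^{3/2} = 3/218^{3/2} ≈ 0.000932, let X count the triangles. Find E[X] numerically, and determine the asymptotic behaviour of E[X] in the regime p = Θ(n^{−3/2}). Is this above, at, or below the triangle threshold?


Number of potential triangles: C(218, 3) = 1703016.
Each occurs with probability p³ ≈ (0.000932)³ ≈ 8.09673e-10.
By linearity: E[X] = C(218, 3)·p³ ≈ 1703016 · 8.09673e-10 ≈ 0.001.
Since α = 3/2 > 1, p = c/n^{3/2} = o(1/n) is below the triangle threshold p ~ 1/n. Asymptotically E[X] ~ (c³/6)·n^{3(1−α)} = (3³/6)·n^{-1.5} → 0, so by Markov's inequality G has no triangles w.h.p.

E[X] ≈ 0.001; in regime p = Θ(1/n^{3/2}) E[X] tends to 0 (below the triangle threshold p ~ 1/n).


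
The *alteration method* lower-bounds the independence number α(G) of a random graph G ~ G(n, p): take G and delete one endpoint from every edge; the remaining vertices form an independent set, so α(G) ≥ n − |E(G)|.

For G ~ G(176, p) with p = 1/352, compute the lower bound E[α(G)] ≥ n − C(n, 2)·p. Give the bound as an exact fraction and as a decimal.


E[|E(G)|] = C(176, 2)·p = 15400 · (1/352) = 175/4.
E[α(G)] ≥ n − E[|E(G)|] = 176 − 175/4 = 529/4.
Numerically: ≈ 132.250.
(This is only a lower bound; the true E[α(G)] may be larger.)

E[α(G)] ≥ 529/4 ≈ 132.250.


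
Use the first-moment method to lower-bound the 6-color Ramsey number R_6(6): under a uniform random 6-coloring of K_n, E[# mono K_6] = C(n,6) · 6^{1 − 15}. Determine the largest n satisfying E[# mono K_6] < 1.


We need C(n, 6) · 6^{1 − 15} < 1, i.e. C(n, 6) < 6^{15 − 1} = 78364164096.
Check values of n near the boundary:
  n = 197: C(197, 6) = 75176946208; 75176946208 < 78364164096? YES
  n = 198: C(198, 6) = 77526225777; 77526225777 < 78364164096? YES
  n = 199: C(199, 6) = 79936367511; 79936367511 < 78364164096? NO
  n = 200: C(200, 6) = 82408626300; 82408626300 < 78364164096? NO
  n = 201: C(201, 6) = 84944276340; 84944276340 < 78364164096? NO
The largest n with C(n, 6) < 78364164096 is n = 198 (where E[X] = 25842075259/26121388032 ≈ 0.989). Hence R_6(6) > 198, i.e. R_6(6) ≥ 199.

Largest n = 198; hence R_6(6) > 198.


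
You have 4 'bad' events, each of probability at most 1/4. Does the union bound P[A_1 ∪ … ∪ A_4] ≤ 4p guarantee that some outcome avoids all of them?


Union bound: P[∪_{i=1}^{4} A_i] ≤ Σ_i P[A_i] ≤ 4·p = 4·(1/4) = 1.
Numerically: 1 ≈ 1.000.
Is 1 < 1? NO.
Since the bound 1 is ≥ 1, the union bound is uninformative here; it does NOT by itself certify existence.

4·p = 1 ≈ 1.000; existence NOT certified by the union bound.


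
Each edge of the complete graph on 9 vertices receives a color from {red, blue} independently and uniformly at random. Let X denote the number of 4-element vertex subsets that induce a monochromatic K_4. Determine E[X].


Let X = Σ_S X_S over the C(9, 4) = 126 subsets S of size 4, where X_S = 1 if the K_4 on S is monochromatic.
For a fixed S, the K_4 on S has C(4, 2) = 6 edges. P[all 6 edges red] = (1/2)^6, and likewise for blue, so P[monochromatic] = 2·(1/2)^6 = 2^{1 − 6} = 1/32.
By linearity of expectation: E[X] = C(9, 4) · 2^{1 − 6} = 126 · 1/32 = 63/16.
Numerically: E[X] ≈ 3.938.

E[X] = C(9,4)·2^(1−C(4,2)) = 63/16 ≈ 3.938.


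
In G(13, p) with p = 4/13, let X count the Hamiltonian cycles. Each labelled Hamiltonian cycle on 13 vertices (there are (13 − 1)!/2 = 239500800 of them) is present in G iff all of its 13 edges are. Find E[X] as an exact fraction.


K_13 has (13 − 1)!/2 = 239500800 labelled Hamiltonian cycles.
For each such Hamiltonian cycle H, let X_H = 1 if all 13 edges of H are present in G. Then P[X_H = 1] = p^{13} = (4/13)^{13} = 67108864/302875106592253.
By linearity of expectation: E[X] = Σ_H E[X_H] = 239500800 · p^{13} = 239500800 · 67108864/302875106592253 = 16072626615091200/302875106592253.
Numerically: E[X] ≈ 53.067.

E[X] = 239500800 · (4/13)^{13} = 16072626615091200/302875106592253 ≈ 53.067.


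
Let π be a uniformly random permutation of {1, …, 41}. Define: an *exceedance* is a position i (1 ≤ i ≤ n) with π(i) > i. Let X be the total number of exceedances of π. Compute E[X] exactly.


Write X = Σ_{i=1}^{41} X_i, where X_i = 1_{π(i) > i}.
For each fixed i, π(i) is uniform over {1, …, 41} (marginal of a uniform permutation), so P[π(i) > i] = (n − i)/n. Summing: Σ_{i=1}^{41} (n − i)/n = (0 + 1 + … + 40)/41 = 41(41 − 1)/(2·41) = (41 − 1)/2.
Hence E[X] = Σ_{i=1}^{41} (41 − i)/41 = 20 ≈ 20.000000.

E[X] = 20 = 20.000000.


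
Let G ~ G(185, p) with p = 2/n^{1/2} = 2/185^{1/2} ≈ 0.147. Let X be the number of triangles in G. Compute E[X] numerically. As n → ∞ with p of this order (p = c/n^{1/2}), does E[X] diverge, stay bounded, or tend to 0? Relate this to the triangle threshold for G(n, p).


Number of potential triangles: C(185, 3) = 1038220.
Each occurs with probability p³ ≈ (0.147)³ ≈ 3.179306e-03.
By linearity: E[X] = C(185, 3)·p³ ≈ 1038220 · 3.179306e-03 ≈ 3300.8196.
Since α = 1/2 < 1, p = c/n^{1/2} ≫ 1/n is above the triangle threshold p ~ 1/n. Asymptotically E[X] ~ (c³/6)·n^{3(1−α)} = (2³/6)·n^{1.5} → ∞; triangles are abundant w.h.p.

E[X] ≈ 3300.8196; in regime p = Θ(1/n^{1/2}) E[X] diverges (above the triangle threshold p ~ 1/n).


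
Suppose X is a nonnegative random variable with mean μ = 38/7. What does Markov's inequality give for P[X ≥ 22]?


μ = E[X] = 38/7, a = 22.
Markov: P[X ≥ 22] ≤ μ/a = (38/7)/22 = 19/77.
Numerically: ≈ 0.246753.
(Since a = 22 > μ = 5.428571, the bound 19/77 is < 1 and informative.)

P[X ≥ 22] ≤ 19/77 ≈ 0.246753.


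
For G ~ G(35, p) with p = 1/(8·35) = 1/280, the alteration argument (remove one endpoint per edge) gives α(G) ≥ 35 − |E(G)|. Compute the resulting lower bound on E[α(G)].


E[|E(G)|] = C(35, 2)·p = 595 · (1/280) = 17/8.
E[α(G)] ≥ n − E[|E(G)|] = 35 − 17/8 = 263/8.
Numerically: ≈ 32.87500.
(This is only a lower bound; the true E[α(G)] may be larger.)

E[α(G)] ≥ 263/8 ≈ 32.87500.


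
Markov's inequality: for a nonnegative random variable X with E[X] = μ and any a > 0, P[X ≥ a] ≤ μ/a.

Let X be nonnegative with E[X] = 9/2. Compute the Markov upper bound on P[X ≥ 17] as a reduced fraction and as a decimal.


μ = E[X] = 9/2, a = 17.
Markov: P[X ≥ 17] ≤ μ/a = (9/2)/17 = 9/34.
Numerically: ≈ 0.265.
(Since a = 17 > μ = 4.500, the bound 9/34 is < 1 and informative.)

P[X ≥ 17] ≤ 9/34 ≈ 0.265.


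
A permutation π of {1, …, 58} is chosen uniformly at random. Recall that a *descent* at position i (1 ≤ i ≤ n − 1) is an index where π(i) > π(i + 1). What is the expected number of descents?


Write X = Σ X_I over i = 1, …, 57, with X_I the indicator of one descent.
There are 57 indicators.
For each fixed i, the pair (π(i), π(i+1)) is a uniformly random ordered pair of distinct values from {1, …, 58}; by symmetry P[π(i) > π(i+1)] = 1/2.
By linearity: E[X] = 57 · (1/2) = (58 − 1) · (1/2) = 57/2 ≈ 28.500.

E[X] = 57/2 = 28.500.


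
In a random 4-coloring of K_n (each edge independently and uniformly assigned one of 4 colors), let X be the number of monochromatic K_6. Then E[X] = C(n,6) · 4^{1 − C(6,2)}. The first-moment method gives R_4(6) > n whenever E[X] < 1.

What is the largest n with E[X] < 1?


We need C(n, 6) · 4^{1 − 15} < 1, i.e. C(n, 6) < 4^{15 − 1} = 268435456.
Check values of n near the boundary:
  n = 77: C(77, 6) = 237093780; 237093780 < 268435456? YES
  n = 78: C(78, 6) = 256851595; 256851595 < 268435456? YES
  n = 79: C(79, 6) = 277962685; 277962685 < 268435456? NO
  n = 80: C(80, 6) = 300500200; 300500200 < 268435456? NO
The largest n with C(n, 6) < 268435456 is n = 78 (where E[X] = 256851595/268435456 ≈ 0.9568). Hence R_4(6) > 78, i.e. R_4(6) ≥ 79.

Largest n = 78; hence R_4(6) > 78.


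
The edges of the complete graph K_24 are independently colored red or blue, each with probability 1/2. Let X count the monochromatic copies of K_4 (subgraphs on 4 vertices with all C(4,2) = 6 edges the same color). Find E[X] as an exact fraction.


Let X = Σ_S X_S over the C(24, 4) = 10626 subsets S of size 4, where X_S = 1 if the K_4 on S is monochromatic.
For a fixed S, the K_4 on S has C(4, 2) = 6 edges. P[all 6 edges red] = (1/2)^6, and likewise for blue, so P[monochromatic] = 2·(1/2)^6 = 2^{1 − 6} = 1/32.
Summing: E[X] = C(24, 4) · 2^{1 − 6} = 10626 · 1/32 = 5313/16.
Numerically: E[X] ≈ 332.06250.

E[X] = C(24,4)·2^(1−C(4,2)) = 5313/16 ≈ 332.06250.


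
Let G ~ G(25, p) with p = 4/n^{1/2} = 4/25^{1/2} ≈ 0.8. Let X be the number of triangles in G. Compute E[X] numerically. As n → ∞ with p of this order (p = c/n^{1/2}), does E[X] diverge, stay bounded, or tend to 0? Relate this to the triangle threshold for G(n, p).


Number of potential triangles: C(25, 3) = 2300.
Each occurs with probability p³ ≈ (0.8)³ ≈ 5.12000000e-01.
By linearity: E[X] = C(25, 3)·p³ ≈ 2300 · 5.12000000e-01 ≈ 1177.600000.
Since α = 1/2 < 1, p = c/n^{1/2} ≫ 1/n is above the triangle threshold p ~ 1/n. Asymptotically E[X] ~ (c³/6)·n^{3(1−α)} = (4³/6)·n^{1.5} → ∞; triangles are abundant w.h.p.

E[X] ≈ 1177.600000; in regime p = Θ(1/n^{1/2}) E[X] diverges (above the triangle threshold p ~ 1/n).


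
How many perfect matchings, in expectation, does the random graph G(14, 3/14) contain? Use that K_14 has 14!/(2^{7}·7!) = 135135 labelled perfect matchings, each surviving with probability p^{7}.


K_14 has 14!/(2^{7}·7!) = 135135 labelled perfect matchings.
For each such perfect matching H, let X_H = 1 if all 7 edges of H are present in G. Then P[X_H = 1] = p^{7} = (3/14)^{7} = 2187/105413504.
By linearity: E[X] = Σ_H E[X_H] = 135135 · p^{7} = 135135 · 2187/105413504 = 42220035/15059072.
Numerically: E[X] ≈ 2.80363.

E[X] = 135135 · (3/14)^{7} = 42220035/15059072 ≈ 2.80363.


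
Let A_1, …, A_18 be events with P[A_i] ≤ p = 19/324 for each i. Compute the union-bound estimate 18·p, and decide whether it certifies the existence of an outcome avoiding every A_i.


Union bound: P[∪_{i=1}^{18} A_i] ≤ Σ_i P[A_i] ≤ 18·p = 18·(19/324) = 19/18.
Numerically: 19/18 ≈ 1.0555556.
Is 19/18 < 1? NO.
Since the bound 19/18 is ≥ 1, the union bound is uninformative here; it does NOT by itself certify existence.

18·p = 19/18 ≈ 1.0555556; existence NOT certified by the union bound.


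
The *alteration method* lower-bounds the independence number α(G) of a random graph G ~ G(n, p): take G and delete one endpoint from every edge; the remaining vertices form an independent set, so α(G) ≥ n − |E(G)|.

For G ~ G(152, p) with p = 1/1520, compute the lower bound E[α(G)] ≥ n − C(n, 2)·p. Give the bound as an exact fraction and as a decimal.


E[|E(G)|] = C(152, 2)·p = 11476 · (1/1520) = 151/20.
E[α(G)] ≥ n − E[|E(G)|] = 152 − 151/20 = 2889/20.
Numerically: ≈ 144.4500.
(This is only a lower bound; the true E[α(G)] may be larger.)

E[α(G)] ≥ 2889/20 ≈ 144.4500.


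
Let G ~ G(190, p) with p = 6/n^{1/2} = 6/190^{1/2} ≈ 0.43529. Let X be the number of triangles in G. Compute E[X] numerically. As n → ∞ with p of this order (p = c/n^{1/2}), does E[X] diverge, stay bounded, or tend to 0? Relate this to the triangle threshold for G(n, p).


Number of potential triangles: C(190, 3) = 1125180.
Each occurs with probability p³ ≈ (0.43529)³ ≈ 8.2475195e-02.
By linearity: E[X] = C(190, 3)·p³ ≈ 1125180 · 8.2475195e-02 ≈ 92799.43963.
Since α = 1/2 < 1, p = c/n^{1/2} ≫ 1/n is above the triangle threshold p ~ 1/n. Asymptotically E[X] ~ (c³/6)·n^{3(1−α)} = (6³/6)·n^{1.5} → ∞; triangles are abundant w.h.p.

E[X] ≈ 92799.43963; in regime p = Θ(1/n^{1/2}) E[X] diverges (above the triangle threshold p ~ 1/n).


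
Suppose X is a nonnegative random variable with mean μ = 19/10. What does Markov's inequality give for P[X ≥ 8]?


μ = E[X] = 19/10, a = 8.
Markov: P[X ≥ 8] ≤ μ/a = (19/10)/8 = 19/80.
Numerically: ≈ 0.2375.
(Since a = 8 > μ = 1.9000, the bound 19/80 is < 1 and informative.)

P[X ≥ 8] ≤ 19/80 ≈ 0.2375.


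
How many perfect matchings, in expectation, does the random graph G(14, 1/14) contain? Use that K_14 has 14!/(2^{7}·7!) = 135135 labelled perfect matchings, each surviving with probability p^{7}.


K_14 has 14!/(2^{7}·7!) = 135135 labelled perfect matchings.
For each such perfect matching H, let X_H = 1 if all 7 edges of H are present in G. Then P[X_H = 1] = p^{7} = (1/14)^{7} = 1/105413504.
By linearity: E[X] = Σ_H E[X_H] = 135135 · p^{7} = 135135 · 1/105413504 = 19305/15059072.
Numerically: E[X] ≈ 0.001282.

E[X] = 135135 · (1/14)^{7} = 19305/15059072 ≈ 0.001282.


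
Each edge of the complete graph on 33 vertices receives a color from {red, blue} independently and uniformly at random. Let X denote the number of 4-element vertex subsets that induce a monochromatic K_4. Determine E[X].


Let X = Σ_S X_S over the C(33, 4) = 40920 subsets S of size 4, where X_S = 1 if the K_4 on S is monochromatic.
For a fixed S, the K_4 on S has C(4, 2) = 6 edges. P[all 6 edges red] = (1/2)^6, and likewise for blue, so P[monochromatic] = 2·(1/2)^6 = 2^{1 − 6} = 1/32.
By linearity of expectation: E[X] = C(33, 4) · 2^{1 − 6} = 40920 · 1/32 = 5115/4.
Numerically: E[X] ≈ 1278.750000.

E[X] = C(33,4)·2^(1−C(4,2)) = 5115/4 ≈ 1278.750000.


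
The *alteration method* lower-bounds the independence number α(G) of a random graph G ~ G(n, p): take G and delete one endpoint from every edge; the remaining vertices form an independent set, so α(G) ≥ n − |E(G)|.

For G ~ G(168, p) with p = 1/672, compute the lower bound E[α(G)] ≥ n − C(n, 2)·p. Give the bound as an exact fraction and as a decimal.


E[|E(G)|] = C(168, 2)·p = 14028 · (1/672) = 167/8.
E[α(G)] ≥ n − E[|E(G)|] = 168 − 167/8 = 1177/8.
Numerically: ≈ 147.1250.
(This is only a lower bound; the true E[α(G)] may be larger.)

E[α(G)] ≥ 1177/8 ≈ 147.1250.


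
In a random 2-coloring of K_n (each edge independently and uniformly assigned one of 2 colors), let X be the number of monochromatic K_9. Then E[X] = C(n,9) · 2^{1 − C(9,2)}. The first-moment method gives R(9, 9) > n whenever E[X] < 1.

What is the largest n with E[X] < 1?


We need C(n, 9) · 2^{1 − 36} < 1, i.e. C(n, 9) < 2^{36 − 1} = 34359738368.
Check values of n near the boundary:
  n = 64: C(64, 9) = 27540584512; 27540584512 < 34359738368? YES
  n = 65: C(65, 9) = 31966749880; 31966749880 < 34359738368? YES
  n = 66: C(66, 9) = 37014131440; 37014131440 < 34359738368? NO
  n = 67: C(67, 9) = 42757703560; 42757703560 < 34359738368? NO
The largest n with C(n, 9) < 34359738368 is n = 65 (where E[X] = 3995843735/4294967296 ≈ 0.9304). Hence R(9, 9) > 65, i.e. R(9, 9) ≥ 66.

Largest n = 65; hence R(9, 9) > 65.


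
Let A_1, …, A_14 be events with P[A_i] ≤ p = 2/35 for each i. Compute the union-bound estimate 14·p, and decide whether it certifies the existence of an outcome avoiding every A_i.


Union bound: P[∪_{i=1}^{14} A_i] ≤ Σ_i P[A_i] ≤ 14·p = 14·(2/35) = 4/5.
Numerically: 4/5 ≈ 0.80000.
Is 4/5 < 1? YES.
Since P[∪ A_i] ≤ 4/5 < 1, the complement has P[∩ A_i^c] ≥ 1 − 4/5 = 1/5 > 0, so some outcome avoids every A_i.

14·p = 4/5 ≈ 0.80000; existence CERTIFIED by the union bound.


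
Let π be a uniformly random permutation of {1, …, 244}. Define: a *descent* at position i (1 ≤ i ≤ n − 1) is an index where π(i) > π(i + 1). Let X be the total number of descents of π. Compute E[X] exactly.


Write X = Σ X_I over i = 1, …, 243, with X_I the indicator of one descent.
There are 243 indicators.
For each fixed i, the pair (π(i), π(i+1)) is a uniformly random ordered pair of distinct values from {1, …, 244}; by symmetry P[π(i) > π(i+1)] = 1/2.
By linearity: E[X] = 243 · (1/2) = (244 − 1) · (1/2) = 243/2 ≈ 121.5000.

E[X] = 243/2 = 121.5000.


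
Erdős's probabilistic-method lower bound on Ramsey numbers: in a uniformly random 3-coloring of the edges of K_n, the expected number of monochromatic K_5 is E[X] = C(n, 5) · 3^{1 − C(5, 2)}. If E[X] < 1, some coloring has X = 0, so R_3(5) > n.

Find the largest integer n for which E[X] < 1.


We need C(n, 5) · 3^{1 − 10} < 1, i.e. C(n, 5) < 3^{10 − 1} = 19683.
Check values of n near the boundary:
  n = 18: C(18, 5) = 8568; 8568 < 19683? YES
  n = 19: C(19, 5) = 11628; 11628 < 19683? YES
  n = 20: C(20, 5) = 15504; 15504 < 19683? YES
  n = 21: C(21, 5) = 20349; 20349 < 19683? NO
The largest n with C(n, 5) < 19683 is n = 20 (where E[X] = 5168/6561 ≈ 0.78768). Hence R_3(5) > 20, i.e. R_3(5) ≥ 21.

Largest n = 20; hence R_3(5) > 20.


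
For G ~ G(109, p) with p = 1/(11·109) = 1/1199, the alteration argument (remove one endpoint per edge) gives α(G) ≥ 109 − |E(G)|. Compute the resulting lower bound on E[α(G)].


E[|E(G)|] = C(109, 2)·p = 5886 · (1/1199) = 54/11.
E[α(G)] ≥ n − E[|E(G)|] = 109 − 54/11 = 1145/11.
Numerically: ≈ 104.09091.
(This is only a lower bound; the true E[α(G)] may be larger.)

E[α(G)] ≥ 1145/11 ≈ 104.09091.


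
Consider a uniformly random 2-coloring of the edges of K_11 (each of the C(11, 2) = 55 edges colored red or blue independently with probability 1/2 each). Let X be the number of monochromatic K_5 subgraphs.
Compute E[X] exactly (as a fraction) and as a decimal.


Let X = Σ_S X_S over the C(11, 5) = 462 subsets S of size 5, where X_S = 1 if the K_5 on S is monochromatic.
For a fixed S, the K_5 on S has C(5, 2) = 10 edges. P[all 10 edges red] = (1/2)^10, and likewise for blue, so P[monochromatic] = 2·(1/2)^10 = 2^{1 − 10} = 1/512.
By linearity: E[X] = C(11, 5) · 2^{1 − 10} = 462 · 1/512 = 231/256.
Numerically: E[X] ≈ 0.90234.

E[X] = C(11,5)·2^(1−C(5,2)) = 231/256 ≈ 0.90234.


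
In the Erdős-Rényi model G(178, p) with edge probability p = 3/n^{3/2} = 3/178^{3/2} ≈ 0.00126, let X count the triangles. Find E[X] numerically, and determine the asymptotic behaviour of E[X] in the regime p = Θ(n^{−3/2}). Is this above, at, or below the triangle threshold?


Number of potential triangles: C(178, 3) = 924176.
Each occurs with probability p³ ≈ (0.00126)³ ≈ 2.01592e-09.
By linearity: E[X] = C(178, 3)·p³ ≈ 924176 · 2.01592e-09 ≈ 0.002.
Since α = 3/2 > 1, p = c/n^{3/2} = o(1/n) is below the triangle threshold p ~ 1/n. Asymptotically E[X] ~ (c³/6)·n^{3(1−α)} = (3³/6)·n^{-1.5} → 0, so by Markov's inequality G has no triangles w.h.p.

E[X] ≈ 0.002; in regime p = Θ(1/n^{3/2}) E[X] tends to 0 (below the triangle threshold p ~ 1/n).
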